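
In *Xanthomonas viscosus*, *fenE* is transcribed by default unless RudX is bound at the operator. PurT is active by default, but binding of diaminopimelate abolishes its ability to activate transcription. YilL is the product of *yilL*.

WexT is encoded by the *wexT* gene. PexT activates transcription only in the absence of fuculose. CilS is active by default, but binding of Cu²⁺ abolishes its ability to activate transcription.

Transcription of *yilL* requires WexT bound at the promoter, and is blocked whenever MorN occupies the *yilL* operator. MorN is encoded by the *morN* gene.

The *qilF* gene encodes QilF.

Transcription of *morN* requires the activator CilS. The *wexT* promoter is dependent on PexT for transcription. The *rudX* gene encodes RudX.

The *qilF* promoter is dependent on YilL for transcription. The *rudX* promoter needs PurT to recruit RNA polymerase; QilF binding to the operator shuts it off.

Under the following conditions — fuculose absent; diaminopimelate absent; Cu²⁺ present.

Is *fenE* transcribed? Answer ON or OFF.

ON

Fuculose is absent, so PexT is active.
No repressor is bound and PexT is active, so *wexT* is transcribed.
So WexT is produced and active.
Cu²⁺ is present, so CilS is inactive.
Required activator CilS is absent, so *morN* is not transcribed.
So MorN is not produced.
No repressor is bound and WexT is active, so *yilL* is transcribed.
So YilL is produced and active.
No repressor is bound and YilL is active, so *qilF* is transcribed.
So QilF is produced and active.
Diaminopimelate is absent, so PurT is active.
With repressor QilF bound, *rudX* is not transcribed.
So RudX is not produced.
With no repressor bound, *fenE* is transcribed.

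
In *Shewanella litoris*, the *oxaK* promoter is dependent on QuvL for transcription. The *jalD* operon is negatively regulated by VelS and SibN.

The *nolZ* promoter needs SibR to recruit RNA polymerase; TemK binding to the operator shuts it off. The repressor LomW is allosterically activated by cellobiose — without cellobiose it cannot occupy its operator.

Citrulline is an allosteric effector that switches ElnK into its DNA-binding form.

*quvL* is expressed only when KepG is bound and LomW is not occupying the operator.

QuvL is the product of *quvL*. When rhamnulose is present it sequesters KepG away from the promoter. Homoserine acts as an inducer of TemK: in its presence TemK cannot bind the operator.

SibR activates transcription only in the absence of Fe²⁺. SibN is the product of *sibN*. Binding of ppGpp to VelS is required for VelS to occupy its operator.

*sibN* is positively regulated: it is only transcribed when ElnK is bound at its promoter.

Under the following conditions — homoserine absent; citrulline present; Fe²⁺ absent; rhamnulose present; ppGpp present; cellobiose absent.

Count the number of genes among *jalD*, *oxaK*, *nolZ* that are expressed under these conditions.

0

ppGpp is present, so VelS is active.
Citrulline is present, so ElnK is active.
No repressor is bound and ElnK is active, so *sibN* is transcribed.
So SibN is produced and active.
With repressor VelS bound, *jalD* is not transcribed.
→ *jalD* is OFF.
Rhamnulose is present, so KepG is inactive.
Cellobiose is absent, so LomW is inactive.
Required activator KepG is absent, so *quvL* is not transcribed.
So QuvL is not produced.
Required activator QuvL is absent, so *oxaK* is not transcribed.
→ *oxaK* is OFF.
Homoserine is absent, so TemK is active.
Fe²⁺ is absent, so SibR is active.
With repressor TemK bound, *nolZ* is not transcribed.
→ *nolZ* is OFF.
0 of the 3 genes are transcribed.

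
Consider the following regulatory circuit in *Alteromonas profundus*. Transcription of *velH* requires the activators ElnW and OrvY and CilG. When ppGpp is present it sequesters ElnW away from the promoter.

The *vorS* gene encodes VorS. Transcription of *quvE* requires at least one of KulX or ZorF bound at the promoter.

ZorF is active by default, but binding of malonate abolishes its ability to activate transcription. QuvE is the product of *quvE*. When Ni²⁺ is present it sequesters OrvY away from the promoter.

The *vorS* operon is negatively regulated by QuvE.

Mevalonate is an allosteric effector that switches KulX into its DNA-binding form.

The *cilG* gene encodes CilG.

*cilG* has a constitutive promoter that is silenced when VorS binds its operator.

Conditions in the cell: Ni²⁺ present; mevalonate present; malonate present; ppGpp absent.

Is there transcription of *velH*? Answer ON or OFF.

OFF

ppGpp is absent, so ElnW is active.
Ni²⁺ is present, so OrvY is inactive.
Mevalonate is present, so KulX is active.
Malonate is present, so ZorF is inactive.
Activator KulX is present, so *quvE* is transcribed.
So QuvE is produced and active.
With repressor QuvE bound, *vorS* is not transcribed.
So VorS is not produced.
With no repressor bound, *cilG* is transcribed.
So CilG is produced and active.
Required activator OrvY is absent, so *velH* is not transcribed.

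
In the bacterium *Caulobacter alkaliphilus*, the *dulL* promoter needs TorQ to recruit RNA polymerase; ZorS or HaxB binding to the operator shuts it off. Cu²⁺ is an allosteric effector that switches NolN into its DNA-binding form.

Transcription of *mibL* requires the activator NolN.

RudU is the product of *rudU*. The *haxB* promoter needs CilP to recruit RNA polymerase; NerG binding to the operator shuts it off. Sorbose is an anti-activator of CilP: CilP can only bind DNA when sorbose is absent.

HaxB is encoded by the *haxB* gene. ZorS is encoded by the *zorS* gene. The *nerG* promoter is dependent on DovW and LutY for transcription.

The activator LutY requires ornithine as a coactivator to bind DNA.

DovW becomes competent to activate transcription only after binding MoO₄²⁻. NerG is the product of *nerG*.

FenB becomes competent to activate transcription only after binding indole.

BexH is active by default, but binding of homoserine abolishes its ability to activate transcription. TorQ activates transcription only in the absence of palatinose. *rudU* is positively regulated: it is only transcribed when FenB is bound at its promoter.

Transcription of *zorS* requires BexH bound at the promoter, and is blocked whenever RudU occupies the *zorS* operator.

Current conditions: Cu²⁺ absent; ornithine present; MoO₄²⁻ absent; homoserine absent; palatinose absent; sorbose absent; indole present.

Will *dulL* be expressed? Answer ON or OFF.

Homoserine is absent, so BexH is active.
Indole is present, so FenB is active.
No repressor is bound and FenB is active, so *rudU* is transcribed.
So RudU is produced and active.
With repressor RudU bound, *zorS* is not transcribed.
So ZorS is not produced.
Palatinose is absent, so TorQ is active.
MoO₄²⁻ is absent, so DovW is inactive.
Ornithine is present, so LutY is active.
Required activator DovW is absent, so *nerG* is not transcribed.
So NerG is not produced.
Sorbose is absent, so CilP is active.
No repressor is bound and CilP is active, so *haxB* is transcribed.
So HaxB is produced and active.
With repressor HaxB bound, *dulL* is not transcribed.

OFF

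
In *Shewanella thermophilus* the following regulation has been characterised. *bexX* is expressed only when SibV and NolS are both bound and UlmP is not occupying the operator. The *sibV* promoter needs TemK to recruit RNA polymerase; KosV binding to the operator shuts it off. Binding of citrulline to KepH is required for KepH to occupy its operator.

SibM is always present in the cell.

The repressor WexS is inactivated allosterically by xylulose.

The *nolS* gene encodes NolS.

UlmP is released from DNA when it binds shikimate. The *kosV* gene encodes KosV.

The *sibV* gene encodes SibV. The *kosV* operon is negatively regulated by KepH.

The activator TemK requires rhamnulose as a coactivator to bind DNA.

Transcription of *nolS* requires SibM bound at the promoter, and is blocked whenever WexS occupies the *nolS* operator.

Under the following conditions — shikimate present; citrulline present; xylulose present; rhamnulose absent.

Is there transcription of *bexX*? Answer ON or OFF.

OFF

Citrulline is present, so KepH is active.
With repressor KepH bound, *kosV* is not transcribed.
So KosV is not produced.
Rhamnulose is absent, so TemK is inactive.
Required activator TemK is absent, so *sibV* is not transcribed.
So SibV is not produced.
SibM is produced constitutively and is active.
Xylulose is present, so WexS is inactive.
No repressor is bound and SibM is active, so *nolS* is transcribed.
So NolS is produced and active.
Shikimate is present, so UlmP is inactive.
Required activator SibV is absent, so *bexX* is not transcribed.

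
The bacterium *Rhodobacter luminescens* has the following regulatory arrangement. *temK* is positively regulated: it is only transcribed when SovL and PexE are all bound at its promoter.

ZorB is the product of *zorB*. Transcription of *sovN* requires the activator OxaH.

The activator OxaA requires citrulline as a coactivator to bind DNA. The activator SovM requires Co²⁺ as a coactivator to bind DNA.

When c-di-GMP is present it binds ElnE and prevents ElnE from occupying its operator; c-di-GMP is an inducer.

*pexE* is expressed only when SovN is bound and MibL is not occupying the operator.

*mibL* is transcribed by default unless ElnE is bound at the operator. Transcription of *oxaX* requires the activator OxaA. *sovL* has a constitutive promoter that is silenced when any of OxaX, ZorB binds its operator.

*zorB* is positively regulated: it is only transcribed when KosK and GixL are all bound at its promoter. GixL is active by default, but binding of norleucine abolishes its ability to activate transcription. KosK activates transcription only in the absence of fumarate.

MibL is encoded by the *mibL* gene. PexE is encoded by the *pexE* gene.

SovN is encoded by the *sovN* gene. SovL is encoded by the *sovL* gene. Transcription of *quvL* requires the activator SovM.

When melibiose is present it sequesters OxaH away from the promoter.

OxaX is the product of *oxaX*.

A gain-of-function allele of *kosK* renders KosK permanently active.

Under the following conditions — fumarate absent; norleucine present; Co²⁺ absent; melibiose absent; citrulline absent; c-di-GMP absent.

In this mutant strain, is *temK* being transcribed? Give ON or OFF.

Citrulline is absent, so OxaA is inactive.
Required activator OxaA is absent, so *oxaX* is not transcribed.
So OxaX is not produced.
KosK is constitutively active in this strain.
Norleucine is present, so GixL is inactive.
Required activator GixL is absent, so *zorB* is not transcribed.
So ZorB is not produced.
With no repressor bound, *sovL* is transcribed.
So SovL is produced and active.
Melibiose is absent, so OxaH is active.
No repressor is bound and OxaH is active, so *sovN* is transcribed.
So SovN is produced and active.
c-di-GMP is absent, so ElnE is active.
With repressor ElnE bound, *mibL* is not transcribed.
So MibL is not produced.
No repressor is bound and SovN is active, so *pexE* is transcribed.
So PexE is produced and active.
No repressor is bound and SovL and PexE are active, so *temK* is transcribed.

ON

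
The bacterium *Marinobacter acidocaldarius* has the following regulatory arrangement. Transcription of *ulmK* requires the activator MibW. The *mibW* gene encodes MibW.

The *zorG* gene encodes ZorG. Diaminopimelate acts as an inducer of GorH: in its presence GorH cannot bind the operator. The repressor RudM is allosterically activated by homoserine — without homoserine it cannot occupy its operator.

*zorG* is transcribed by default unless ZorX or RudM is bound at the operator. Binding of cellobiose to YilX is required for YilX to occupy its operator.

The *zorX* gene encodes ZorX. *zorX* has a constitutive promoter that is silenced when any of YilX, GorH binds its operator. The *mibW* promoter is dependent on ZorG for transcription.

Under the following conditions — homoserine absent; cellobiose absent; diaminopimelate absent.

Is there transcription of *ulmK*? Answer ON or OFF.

Cellobiose is absent, so YilX is inactive.
Diaminopimelate is absent, so GorH is active.
With repressor GorH bound, *zorX* is not transcribed.
So ZorX is not produced.
Homoserine is absent, so RudM is inactive.
With no repressor bound, *zorG* is transcribed.
So ZorG is produced and active.
No repressor is bound and ZorG is active, so *mibW* is transcribed.
So MibW is produced and active.
No repressor is bound and MibW is active, so *ulmK* is transcribed.

ON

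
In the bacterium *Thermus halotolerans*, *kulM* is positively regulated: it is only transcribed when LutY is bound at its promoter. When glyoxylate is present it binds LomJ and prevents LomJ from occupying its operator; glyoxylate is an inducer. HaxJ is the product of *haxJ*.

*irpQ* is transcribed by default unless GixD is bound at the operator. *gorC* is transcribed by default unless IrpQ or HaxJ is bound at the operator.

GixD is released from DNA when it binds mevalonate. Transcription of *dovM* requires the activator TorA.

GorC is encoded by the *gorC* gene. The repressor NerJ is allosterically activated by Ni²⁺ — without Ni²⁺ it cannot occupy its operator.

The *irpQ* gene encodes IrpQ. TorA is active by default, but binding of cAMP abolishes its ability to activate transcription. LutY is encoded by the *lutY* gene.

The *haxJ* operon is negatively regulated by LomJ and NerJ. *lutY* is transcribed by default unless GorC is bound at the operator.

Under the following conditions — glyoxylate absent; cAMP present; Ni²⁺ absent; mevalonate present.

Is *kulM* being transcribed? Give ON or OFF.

ON

Mevalonate is present, so GixD is inactive.
With no repressor bound, *irpQ* is transcribed.
So IrpQ is produced and active.
Glyoxylate is absent, so LomJ is active.
Ni²⁺ is absent, so NerJ is inactive.
With repressor LomJ bound, *haxJ* is not transcribed.
So HaxJ is not produced.
With repressor IrpQ bound, *gorC* is not transcribed.
So GorC is not produced.
With no repressor bound, *lutY* is transcribed.
So LutY is produced and active.
No repressor is bound and LutY is active, so *kulM* is transcribed.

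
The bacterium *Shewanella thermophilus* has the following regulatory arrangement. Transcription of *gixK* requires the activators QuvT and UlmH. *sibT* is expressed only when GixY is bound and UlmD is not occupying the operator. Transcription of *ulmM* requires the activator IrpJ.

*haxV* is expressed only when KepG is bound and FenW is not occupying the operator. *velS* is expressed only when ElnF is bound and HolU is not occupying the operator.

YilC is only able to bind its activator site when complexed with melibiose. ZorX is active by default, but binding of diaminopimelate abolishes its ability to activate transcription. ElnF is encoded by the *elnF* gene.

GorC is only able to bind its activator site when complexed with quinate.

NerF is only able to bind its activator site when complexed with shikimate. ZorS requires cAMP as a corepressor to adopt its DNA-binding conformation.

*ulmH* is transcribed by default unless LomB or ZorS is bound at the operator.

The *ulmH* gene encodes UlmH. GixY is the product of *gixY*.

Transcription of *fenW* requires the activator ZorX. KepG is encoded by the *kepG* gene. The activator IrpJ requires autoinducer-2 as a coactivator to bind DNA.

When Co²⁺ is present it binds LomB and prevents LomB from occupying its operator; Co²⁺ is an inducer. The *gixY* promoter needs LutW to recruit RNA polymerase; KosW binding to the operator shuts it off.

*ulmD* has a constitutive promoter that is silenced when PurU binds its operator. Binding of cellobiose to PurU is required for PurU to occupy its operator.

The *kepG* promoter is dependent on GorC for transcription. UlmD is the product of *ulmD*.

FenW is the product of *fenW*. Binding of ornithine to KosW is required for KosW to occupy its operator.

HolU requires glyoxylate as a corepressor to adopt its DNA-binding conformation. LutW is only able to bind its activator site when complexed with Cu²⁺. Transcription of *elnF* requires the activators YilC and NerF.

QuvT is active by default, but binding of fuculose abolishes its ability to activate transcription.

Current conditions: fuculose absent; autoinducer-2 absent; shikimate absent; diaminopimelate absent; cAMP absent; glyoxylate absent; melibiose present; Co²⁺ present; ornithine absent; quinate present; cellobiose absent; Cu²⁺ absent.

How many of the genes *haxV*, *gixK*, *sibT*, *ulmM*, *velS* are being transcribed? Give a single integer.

Diaminopimelate is absent, so ZorX is active.
No repressor is bound and ZorX is active, so *fenW* is transcribed.
So FenW is produced and active.
Quinate is present, so GorC is active.
No repressor is bound and GorC is active, so *kepG* is transcribed.
So KepG is produced and active.
With repressor FenW bound, *haxV* is not transcribed.
→ *haxV* is OFF.
Fuculose is absent, so QuvT is active.
Co²⁺ is present, so LomB is inactive.
cAMP is absent, so ZorS is inactive.
With no repressor bound, *ulmH* is transcribed.
So UlmH is produced and active.
No repressor is bound and QuvT and UlmH are active, so *gixK* is transcribed.
→ *gixK* is ON.
Cellobiose is absent, so PurU is inactive.
With no repressor bound, *ulmD* is transcribed.
So UlmD is produced and active.
Ornithine is absent, so KosW is inactive.
Cu²⁺ is absent, so LutW is inactive.
Required activator LutW is absent, so *gixY* is not transcribed.
So GixY is not produced.
With repressor UlmD bound, *sibT* is not transcribed.
→ *sibT* is OFF.
Autoinducer-2 is absent, so IrpJ is inactive.
Required activator IrpJ is absent, so *ulmM* is not transcribed.
→ *ulmM* is OFF.
Glyoxylate is absent, so HolU is inactive.
Melibiose is present, so YilC is active.
Shikimate is absent, so NerF is inactive.
Required activator NerF is absent, so *elnF* is not transcribed.
So ElnF is not produced.
Required activator ElnF is absent, so *velS* is not transcribed.
→ *velS* is OFF.
1 of the 5 genes is transcribed.

1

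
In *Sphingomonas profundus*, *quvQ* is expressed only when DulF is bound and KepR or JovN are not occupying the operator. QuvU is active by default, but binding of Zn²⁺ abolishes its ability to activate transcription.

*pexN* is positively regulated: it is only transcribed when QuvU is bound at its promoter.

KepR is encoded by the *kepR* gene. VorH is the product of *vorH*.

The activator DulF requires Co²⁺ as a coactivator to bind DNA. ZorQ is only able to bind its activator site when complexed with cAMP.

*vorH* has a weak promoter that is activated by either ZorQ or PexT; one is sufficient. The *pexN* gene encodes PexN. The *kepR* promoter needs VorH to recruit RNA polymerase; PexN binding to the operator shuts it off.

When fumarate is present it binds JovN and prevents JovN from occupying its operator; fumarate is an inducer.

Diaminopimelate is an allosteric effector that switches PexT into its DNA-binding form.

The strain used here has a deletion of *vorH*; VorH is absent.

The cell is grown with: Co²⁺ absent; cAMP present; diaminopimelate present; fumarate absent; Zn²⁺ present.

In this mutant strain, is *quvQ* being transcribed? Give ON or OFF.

Co²⁺ is absent, so DulF is inactive.
VorH is non-functional in this strain, so it has no effect.
Zn²⁺ is present, so QuvU is inactive.
Required activator QuvU is absent, so *pexN* is not transcribed.
So PexN is not produced.
Required activator VorH is absent, so *kepR* is not transcribed.
So KepR is not produced.
Fumarate is absent, so JovN is active.
With repressor JovN bound, *quvQ* is not transcribed.

OFF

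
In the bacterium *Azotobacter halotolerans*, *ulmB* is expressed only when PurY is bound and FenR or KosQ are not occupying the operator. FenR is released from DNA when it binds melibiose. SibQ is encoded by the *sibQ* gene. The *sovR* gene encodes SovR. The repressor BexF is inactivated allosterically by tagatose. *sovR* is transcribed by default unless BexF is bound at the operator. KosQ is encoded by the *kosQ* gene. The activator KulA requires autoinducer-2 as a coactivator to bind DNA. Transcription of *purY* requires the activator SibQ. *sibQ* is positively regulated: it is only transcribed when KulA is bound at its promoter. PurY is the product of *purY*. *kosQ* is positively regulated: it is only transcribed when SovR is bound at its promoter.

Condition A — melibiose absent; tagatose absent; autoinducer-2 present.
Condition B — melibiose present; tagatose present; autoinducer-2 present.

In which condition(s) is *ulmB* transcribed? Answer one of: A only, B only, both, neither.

Condition A:
Melibiose is absent, so FenR is active.
Tagatose is absent, so BexF is active.
With repressor BexF bound, *sovR* is not transcribed.
So SovR is not produced.
Required activator SovR is absent, so *kosQ* is not transcribed.
So KosQ is not produced.
Autoinducer-2 is present, so KulA is active.
No repressor is bound and KulA is active, so *sibQ* is transcribed.
So SibQ is produced and active.
No repressor is bound and SibQ is active, so *purY* is transcribed.
So PurY is produced and active.
With repressor FenR bound, *ulmB* is not transcribed.
→ *ulmB* is OFF in A.
Condition B:
Melibiose is present, so FenR is inactive.
Tagatose is present, so BexF is inactive.
With no repressor bound, *sovR* is transcribed.
So SovR is produced and active.
No repressor is bound and SovR is active, so *kosQ* is transcribed.
So KosQ is produced and active.
Autoinducer-2 is present, so KulA is active.
No repressor is bound and KulA is active, so *sibQ* is transcribed.
So SibQ is produced and active.
No repressor is bound and SibQ is active, so *purY* is transcribed.
So PurY is produced and active.
With repressor KosQ bound, *ulmB* is not transcribed.
→ *ulmB* is OFF in B.

neither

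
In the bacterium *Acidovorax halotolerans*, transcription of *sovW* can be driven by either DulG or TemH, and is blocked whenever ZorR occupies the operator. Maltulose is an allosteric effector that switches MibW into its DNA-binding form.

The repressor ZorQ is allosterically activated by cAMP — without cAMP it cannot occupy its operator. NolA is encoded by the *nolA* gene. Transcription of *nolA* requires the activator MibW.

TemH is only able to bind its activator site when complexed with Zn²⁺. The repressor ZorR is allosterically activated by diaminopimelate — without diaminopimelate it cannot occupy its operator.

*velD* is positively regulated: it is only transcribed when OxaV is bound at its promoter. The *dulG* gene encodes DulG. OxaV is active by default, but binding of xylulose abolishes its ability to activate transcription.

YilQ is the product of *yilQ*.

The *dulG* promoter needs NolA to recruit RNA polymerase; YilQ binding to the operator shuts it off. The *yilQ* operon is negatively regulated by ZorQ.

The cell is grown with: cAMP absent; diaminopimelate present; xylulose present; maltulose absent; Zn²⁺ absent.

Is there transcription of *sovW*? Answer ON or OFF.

Maltulose is absent, so MibW is inactive.
Required activator MibW is absent, so *nolA* is not transcribed.
So NolA is not produced.
cAMP is absent, so ZorQ is inactive.
With no repressor bound, *yilQ* is transcribed.
So YilQ is produced and active.
With repressor YilQ bound, *dulG* is not transcribed.
So DulG is not produced.
Zn²⁺ is absent, so TemH is inactive.
Diaminopimelate is present, so ZorR is active.
With repressor ZorR bound, *sovW* is not transcribed.

OFF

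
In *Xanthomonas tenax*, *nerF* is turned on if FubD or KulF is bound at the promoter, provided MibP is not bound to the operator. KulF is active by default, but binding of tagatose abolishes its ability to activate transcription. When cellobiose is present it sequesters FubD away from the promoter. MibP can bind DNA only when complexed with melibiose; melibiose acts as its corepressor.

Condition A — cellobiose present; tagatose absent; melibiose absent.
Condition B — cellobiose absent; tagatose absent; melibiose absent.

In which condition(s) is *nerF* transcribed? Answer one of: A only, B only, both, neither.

Condition A:
Cellobiose is present, so FubD is inactive.
Tagatose is absent, so KulF is active.
Melibiose is absent, so MibP is inactive.
Activator KulF is present, so *nerF* is transcribed.
→ *nerF* is ON in A.
Condition B:
Cellobiose is absent, so FubD is active.
Tagatose is absent, so KulF is active.
Melibiose is absent, so MibP is inactive.
Activator FubD is present, so *nerF* is transcribed.
→ *nerF* is ON in B.

both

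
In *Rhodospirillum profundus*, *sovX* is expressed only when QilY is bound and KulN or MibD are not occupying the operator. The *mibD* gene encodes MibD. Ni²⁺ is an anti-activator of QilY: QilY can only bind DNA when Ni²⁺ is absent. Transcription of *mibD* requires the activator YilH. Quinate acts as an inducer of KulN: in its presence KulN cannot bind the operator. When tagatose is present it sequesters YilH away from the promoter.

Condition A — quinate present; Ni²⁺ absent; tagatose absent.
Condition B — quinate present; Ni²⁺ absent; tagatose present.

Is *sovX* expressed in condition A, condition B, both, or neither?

B only

Condition A:
Quinate is present, so KulN is inactive.
Ni²⁺ is absent, so QilY is active.
Tagatose is absent, so YilH is active.
No repressor is bound and YilH is active, so *mibD* is transcribed.
So MibD is produced and active.
With repressor MibD bound, *sovX* is not transcribed.
→ *sovX* is OFF in A.
Condition B:
Quinate is present, so KulN is inactive.
Ni²⁺ is absent, so QilY is active.
Tagatose is present, so YilH is inactive.
Required activator YilH is absent, so *mibD* is not transcribed.
So MibD is not produced.
No repressor is bound and QilY is active, so *sovX* is transcribed.
→ *sovX* is ON in B.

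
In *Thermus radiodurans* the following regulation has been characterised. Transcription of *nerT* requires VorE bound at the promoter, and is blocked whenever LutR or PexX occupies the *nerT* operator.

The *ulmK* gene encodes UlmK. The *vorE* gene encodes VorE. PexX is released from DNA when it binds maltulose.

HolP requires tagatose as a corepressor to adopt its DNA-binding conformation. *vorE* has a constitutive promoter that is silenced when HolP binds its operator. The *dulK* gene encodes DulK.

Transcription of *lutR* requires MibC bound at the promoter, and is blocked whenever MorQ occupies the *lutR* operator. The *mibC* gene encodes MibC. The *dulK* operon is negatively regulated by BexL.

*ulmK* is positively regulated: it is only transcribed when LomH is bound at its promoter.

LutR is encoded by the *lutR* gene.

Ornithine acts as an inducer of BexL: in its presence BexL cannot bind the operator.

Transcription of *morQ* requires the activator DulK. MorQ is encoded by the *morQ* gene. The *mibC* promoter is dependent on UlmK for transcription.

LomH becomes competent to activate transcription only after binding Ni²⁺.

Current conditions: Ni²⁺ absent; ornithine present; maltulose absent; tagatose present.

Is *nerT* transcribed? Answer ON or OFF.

Ornithine is present, so BexL is inactive.
With no repressor bound, *dulK* is transcribed.
So DulK is produced and active.
No repressor is bound and DulK is active, so *morQ* is transcribed.
So MorQ is produced and active.
Ni²⁺ is absent, so LomH is inactive.
Required activator LomH is absent, so *ulmK* is not transcribed.
So UlmK is not produced.
Required activator UlmK is absent, so *mibC* is not transcribed.
So MibC is not produced.
With repressor MorQ bound, *lutR* is not transcribed.
So LutR is not produced.
Tagatose is present, so HolP is active.
With repressor HolP bound, *vorE* is not transcribed.
So VorE is not produced.
Maltulose is absent, so PexX is active.
With repressor PexX bound, *nerT* is not transcribed.

OFF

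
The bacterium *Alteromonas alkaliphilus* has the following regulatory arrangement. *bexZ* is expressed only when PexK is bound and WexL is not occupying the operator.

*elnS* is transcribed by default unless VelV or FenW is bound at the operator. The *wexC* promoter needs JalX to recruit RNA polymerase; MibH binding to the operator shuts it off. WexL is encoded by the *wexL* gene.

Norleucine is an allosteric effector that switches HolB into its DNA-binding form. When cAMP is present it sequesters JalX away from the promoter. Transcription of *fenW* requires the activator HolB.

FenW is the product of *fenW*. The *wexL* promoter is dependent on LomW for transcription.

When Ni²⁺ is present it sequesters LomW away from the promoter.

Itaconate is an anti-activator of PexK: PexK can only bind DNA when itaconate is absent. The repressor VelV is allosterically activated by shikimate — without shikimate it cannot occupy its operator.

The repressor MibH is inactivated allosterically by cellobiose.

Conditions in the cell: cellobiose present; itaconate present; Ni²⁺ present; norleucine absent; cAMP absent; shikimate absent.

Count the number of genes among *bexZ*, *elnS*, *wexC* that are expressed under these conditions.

2

Itaconate is present, so PexK is inactive.
Ni²⁺ is present, so LomW is inactive.
Required activator LomW is absent, so *wexL* is not transcribed.
So WexL is not produced.
Required activator PexK is absent, so *bexZ* is not transcribed.
→ *bexZ* is OFF.
Shikimate is absent, so VelV is inactive.
Norleucine is absent, so HolB is inactive.
Required activator HolB is absent, so *fenW* is not transcribed.
So FenW is not produced.
With no repressor bound, *elnS* is transcribed.
→ *elnS* is ON.
cAMP is absent, so JalX is active.
Cellobiose is present, so MibH is inactive.
No repressor is bound and JalX is active, so *wexC* is transcribed.
→ *wexC* is ON.
2 of the 3 genes are transcribed.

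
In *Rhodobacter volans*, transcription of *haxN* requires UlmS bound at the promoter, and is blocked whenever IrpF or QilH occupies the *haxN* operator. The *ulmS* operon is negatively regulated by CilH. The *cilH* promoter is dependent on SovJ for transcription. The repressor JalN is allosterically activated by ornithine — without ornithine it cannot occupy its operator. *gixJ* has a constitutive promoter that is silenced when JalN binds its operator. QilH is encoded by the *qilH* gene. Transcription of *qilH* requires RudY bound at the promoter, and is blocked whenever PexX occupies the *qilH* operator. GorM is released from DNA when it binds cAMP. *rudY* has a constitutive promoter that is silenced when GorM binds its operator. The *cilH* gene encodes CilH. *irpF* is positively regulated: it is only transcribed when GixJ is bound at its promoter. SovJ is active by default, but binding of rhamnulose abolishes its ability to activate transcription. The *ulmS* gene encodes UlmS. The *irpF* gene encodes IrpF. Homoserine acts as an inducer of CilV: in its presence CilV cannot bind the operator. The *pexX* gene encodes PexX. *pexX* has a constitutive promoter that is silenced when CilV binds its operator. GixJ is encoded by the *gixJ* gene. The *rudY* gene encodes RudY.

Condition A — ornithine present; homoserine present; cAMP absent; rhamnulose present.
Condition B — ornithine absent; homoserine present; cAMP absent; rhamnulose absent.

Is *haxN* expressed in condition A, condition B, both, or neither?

Condition A:
Ornithine is present, so JalN is active.
With repressor JalN bound, *gixJ* is not transcribed.
So GixJ is not produced.
Required activator GixJ is absent, so *irpF* is not transcribed.
So IrpF is not produced.
Homoserine is present, so CilV is inactive.
With no repressor bound, *pexX* is transcribed.
So PexX is produced and active.
cAMP is absent, so GorM is active.
With repressor GorM bound, *rudY* is not transcribed.
So RudY is not produced.
With repressor PexX bound, *qilH* is not transcribed.
So QilH is not produced.
Rhamnulose is present, so SovJ is inactive.
Required activator SovJ is absent, so *cilH* is not transcribed.
So CilH is not produced.
With no repressor bound, *ulmS* is transcribed.
So UlmS is produced and active.
No repressor is bound and UlmS is active, so *haxN* is transcribed.
→ *haxN* is ON in A.
Condition B:
Ornithine is absent, so JalN is inactive.
With no repressor bound, *gixJ* is transcribed.
So GixJ is produced and active.
No repressor is bound and GixJ is active, so *irpF* is transcribed.
So IrpF is produced and active.
Homoserine is present, so CilV is inactive.
With no repressor bound, *pexX* is transcribed.
So PexX is produced and active.
cAMP is absent, so GorM is active.
With repressor GorM bound, *rudY* is not transcribed.
So RudY is not produced.
With repressor PexX bound, *qilH* is not transcribed.
So QilH is not produced.
Rhamnulose is absent, so SovJ is active.
No repressor is bound and SovJ is active, so *cilH* is transcribed.
So CilH is produced and active.
With repressor CilH bound, *ulmS* is not transcribed.
So UlmS is not produced.
With repressor IrpF bound, *haxN* is not transcribed.
→ *haxN* is OFF in B.

A only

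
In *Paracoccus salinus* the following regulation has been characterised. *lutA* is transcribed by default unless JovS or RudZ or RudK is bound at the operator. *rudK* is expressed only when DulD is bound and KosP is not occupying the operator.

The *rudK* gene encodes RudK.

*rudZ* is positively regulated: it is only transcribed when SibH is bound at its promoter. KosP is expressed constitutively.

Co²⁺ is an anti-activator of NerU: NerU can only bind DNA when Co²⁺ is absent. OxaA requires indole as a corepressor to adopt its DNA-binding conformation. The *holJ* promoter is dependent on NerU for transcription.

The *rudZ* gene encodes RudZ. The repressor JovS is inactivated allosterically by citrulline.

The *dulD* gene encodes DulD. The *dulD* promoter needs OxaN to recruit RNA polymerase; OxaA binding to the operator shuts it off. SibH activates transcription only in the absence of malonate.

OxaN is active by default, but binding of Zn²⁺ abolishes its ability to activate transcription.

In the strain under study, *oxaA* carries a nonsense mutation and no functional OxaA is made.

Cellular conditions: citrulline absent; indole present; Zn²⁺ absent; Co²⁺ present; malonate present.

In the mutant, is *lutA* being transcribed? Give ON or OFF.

OFF

Citrulline is absent, so JovS is active.
Malonate is present, so SibH is inactive.
Required activator SibH is absent, so *rudZ* is not transcribed.
So RudZ is not produced.
Zn²⁺ is absent, so OxaN is active.
OxaA is non-functional in this strain, so it has no effect.
No repressor is bound and OxaN is active, so *dulD* is transcribed.
So DulD is produced and active.
KosP is produced constitutively and is active.
With repressor KosP bound, *rudK* is not transcribed.
So RudK is not produced.
With repressor JovS bound, *lutA* is not transcribed.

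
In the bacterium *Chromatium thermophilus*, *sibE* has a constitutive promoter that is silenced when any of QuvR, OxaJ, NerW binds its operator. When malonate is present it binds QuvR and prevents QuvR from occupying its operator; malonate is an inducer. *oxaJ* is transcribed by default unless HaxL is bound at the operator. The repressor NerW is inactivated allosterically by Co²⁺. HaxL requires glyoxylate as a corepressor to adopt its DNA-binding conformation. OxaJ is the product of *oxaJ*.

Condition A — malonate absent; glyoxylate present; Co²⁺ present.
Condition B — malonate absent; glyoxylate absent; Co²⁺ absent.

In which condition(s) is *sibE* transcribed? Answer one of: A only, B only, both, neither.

Condition A:
Malonate is absent, so QuvR is active.
Glyoxylate is present, so HaxL is active.
With repressor HaxL bound, *oxaJ* is not transcribed.
So OxaJ is not produced.
Co²⁺ is present, so NerW is inactive.
With repressor QuvR bound, *sibE* is not transcribed.
→ *sibE* is OFF in A.
Condition B:
Malonate is absent, so QuvR is active.
Glyoxylate is absent, so HaxL is inactive.
With no repressor bound, *oxaJ* is transcribed.
So OxaJ is produced and active.
Co²⁺ is absent, so NerW is active.
With repressor QuvR bound, *sibE* is not transcribed.
→ *sibE* is OFF in B.

neither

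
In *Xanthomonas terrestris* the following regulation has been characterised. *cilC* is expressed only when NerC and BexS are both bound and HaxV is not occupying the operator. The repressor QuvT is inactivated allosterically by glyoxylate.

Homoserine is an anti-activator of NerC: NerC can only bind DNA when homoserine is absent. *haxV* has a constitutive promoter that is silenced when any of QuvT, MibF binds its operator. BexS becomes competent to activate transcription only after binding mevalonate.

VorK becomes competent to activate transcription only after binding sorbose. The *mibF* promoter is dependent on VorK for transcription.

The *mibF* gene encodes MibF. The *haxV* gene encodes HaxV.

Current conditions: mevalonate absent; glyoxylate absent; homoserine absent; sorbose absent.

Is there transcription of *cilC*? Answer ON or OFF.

OFF

Homoserine is absent, so NerC is active.
Glyoxylate is absent, so QuvT is active.
Sorbose is absent, so VorK is inactive.
Required activator VorK is absent, so *mibF* is not transcribed.
So MibF is not produced.
With repressor QuvT bound, *haxV* is not transcribed.
So HaxV is not produced.
Mevalonate is absent, so BexS is inactive.
Required activator BexS is absent, so *cilC* is not transcribed.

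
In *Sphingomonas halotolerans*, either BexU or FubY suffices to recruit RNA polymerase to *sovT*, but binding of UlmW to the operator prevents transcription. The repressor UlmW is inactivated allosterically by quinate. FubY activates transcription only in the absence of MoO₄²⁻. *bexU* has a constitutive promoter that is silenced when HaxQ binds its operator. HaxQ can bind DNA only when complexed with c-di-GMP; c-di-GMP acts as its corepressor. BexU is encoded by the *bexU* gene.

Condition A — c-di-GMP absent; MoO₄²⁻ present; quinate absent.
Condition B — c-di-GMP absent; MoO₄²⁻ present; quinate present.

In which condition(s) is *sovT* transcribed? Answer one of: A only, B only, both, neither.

Condition A:
c-di-GMP is absent, so HaxQ is inactive.
With no repressor bound, *bexU* is transcribed.
So BexU is produced and active.
MoO₄²⁻ is present, so FubY is inactive.
Quinate is absent, so UlmW is active.
With repressor UlmW bound, *sovT* is not transcribed.
→ *sovT* is OFF in A.
Condition B:
c-di-GMP is absent, so HaxQ is inactive.
With no repressor bound, *bexU* is transcribed.
So BexU is produced and active.
MoO₄²⁻ is present, so FubY is inactive.
Quinate is present, so UlmW is inactive.
Activator BexU is present, so *sovT* is transcribed.
→ *sovT* is ON in B.

B only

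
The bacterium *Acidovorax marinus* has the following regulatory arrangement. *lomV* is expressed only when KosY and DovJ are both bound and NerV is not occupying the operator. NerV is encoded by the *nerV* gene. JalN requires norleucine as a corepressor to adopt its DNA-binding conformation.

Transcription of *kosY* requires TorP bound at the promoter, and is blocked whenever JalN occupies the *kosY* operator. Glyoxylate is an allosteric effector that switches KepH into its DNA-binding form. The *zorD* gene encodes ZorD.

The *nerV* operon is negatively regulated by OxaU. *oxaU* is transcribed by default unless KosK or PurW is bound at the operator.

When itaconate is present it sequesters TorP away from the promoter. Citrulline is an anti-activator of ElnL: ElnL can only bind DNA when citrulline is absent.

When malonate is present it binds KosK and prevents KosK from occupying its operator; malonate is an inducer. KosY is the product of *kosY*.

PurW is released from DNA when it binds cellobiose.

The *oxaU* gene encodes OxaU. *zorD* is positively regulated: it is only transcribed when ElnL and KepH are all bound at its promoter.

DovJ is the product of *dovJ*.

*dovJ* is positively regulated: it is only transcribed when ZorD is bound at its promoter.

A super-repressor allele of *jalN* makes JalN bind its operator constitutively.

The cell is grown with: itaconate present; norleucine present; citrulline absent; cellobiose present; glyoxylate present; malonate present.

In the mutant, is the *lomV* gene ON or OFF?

OFF

Malonate is present, so KosK is inactive.
Cellobiose is present, so PurW is inactive.
With no repressor bound, *oxaU* is transcribed.
So OxaU is produced and active.
With repressor OxaU bound, *nerV* is not transcribed.
So NerV is not produced.
JalN is constitutively active in this strain.
Itaconate is present, so TorP is inactive.
With repressor JalN bound, *kosY* is not transcribed.
So KosY is not produced.
Citrulline is absent, so ElnL is active.
Glyoxylate is present, so KepH is active.
No repressor is bound and ElnL and KepH are active, so *zorD* is transcribed.
So ZorD is produced and active.
No repressor is bound and ZorD is active, so *dovJ* is transcribed.
So DovJ is produced and active.
Required activator KosY is absent, so *lomV* is not transcribed.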